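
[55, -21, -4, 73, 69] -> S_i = Random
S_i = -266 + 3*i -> [-266, -263, -260, -257, -254]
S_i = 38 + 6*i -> [38, 44, 50, 56, 62]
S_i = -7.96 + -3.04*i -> [-7.96, -11.0, -14.04, -17.08, -20.12]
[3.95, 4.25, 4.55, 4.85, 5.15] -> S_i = 3.95 + 0.30*i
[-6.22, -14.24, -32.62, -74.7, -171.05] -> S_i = -6.22*2.29^i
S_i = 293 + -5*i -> [293, 288, 283, 278, 273]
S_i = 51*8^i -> [51, 408, 3264, 26112, 208896]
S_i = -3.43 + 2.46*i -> [-3.43, -0.97, 1.49, 3.95, 6.41]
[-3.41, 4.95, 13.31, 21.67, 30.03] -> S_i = -3.41 + 8.36*i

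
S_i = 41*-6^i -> [41, -246, 1476, -8856, 53136]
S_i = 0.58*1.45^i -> [0.58, 0.84, 1.22, 1.77, 2.56]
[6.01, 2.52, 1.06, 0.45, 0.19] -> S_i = 6.01*0.42^i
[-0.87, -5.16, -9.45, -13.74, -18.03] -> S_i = -0.87 + -4.29*i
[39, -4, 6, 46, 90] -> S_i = Random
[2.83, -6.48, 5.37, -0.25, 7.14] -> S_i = Random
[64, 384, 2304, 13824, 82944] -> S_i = 64*6^i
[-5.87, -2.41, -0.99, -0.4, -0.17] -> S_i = -5.87*0.41^i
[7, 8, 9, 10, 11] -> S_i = 7 + 1*i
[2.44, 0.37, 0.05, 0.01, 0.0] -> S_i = 2.44*0.15^i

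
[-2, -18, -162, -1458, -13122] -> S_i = -2*9^i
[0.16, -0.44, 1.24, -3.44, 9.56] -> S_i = 0.16*(-2.78)^i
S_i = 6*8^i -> [6, 48, 384, 3072, 24576]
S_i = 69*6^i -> [69, 414, 2484, 14904, 89424]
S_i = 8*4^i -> [8, 32, 128, 512, 2048]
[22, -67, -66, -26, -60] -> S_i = Random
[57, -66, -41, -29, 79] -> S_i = Random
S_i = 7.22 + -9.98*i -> [7.22, -2.76, -12.74, -22.72, -32.7]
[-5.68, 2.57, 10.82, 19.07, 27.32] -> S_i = -5.68 + 8.25*i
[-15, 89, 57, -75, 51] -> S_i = Random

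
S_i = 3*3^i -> [3, 9, 27, 81, 243]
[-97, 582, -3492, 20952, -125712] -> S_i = -97*-6^i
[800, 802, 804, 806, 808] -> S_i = 800 + 2*i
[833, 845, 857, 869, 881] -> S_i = 833 + 12*i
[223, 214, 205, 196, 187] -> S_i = 223 + -9*i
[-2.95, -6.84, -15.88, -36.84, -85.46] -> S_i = -2.95*2.32^i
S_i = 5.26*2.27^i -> [5.26, 11.94, 27.1, 61.53, 139.67]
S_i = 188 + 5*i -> [188, 193, 198, 203, 208]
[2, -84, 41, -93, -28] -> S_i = Random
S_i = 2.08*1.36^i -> [2.08, 2.83, 3.85, 5.23, 7.12]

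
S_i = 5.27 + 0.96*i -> [5.27, 6.23, 7.19, 8.15, 9.11]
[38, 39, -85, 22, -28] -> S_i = Random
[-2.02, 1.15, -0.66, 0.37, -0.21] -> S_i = -2.02*(-0.57)^i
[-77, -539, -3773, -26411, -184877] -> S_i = -77*7^i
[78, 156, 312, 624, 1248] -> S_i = 78*2^i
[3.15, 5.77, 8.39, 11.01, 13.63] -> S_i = 3.15 + 2.62*i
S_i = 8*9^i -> [8, 72, 648, 5832, 52488]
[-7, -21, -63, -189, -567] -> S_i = -7*3^i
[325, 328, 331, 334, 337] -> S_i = 325 + 3*i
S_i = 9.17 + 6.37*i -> [9.17, 15.54, 21.91, 28.28, 34.65]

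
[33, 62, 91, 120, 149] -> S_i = 33 + 29*i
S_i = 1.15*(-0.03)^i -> [1.15, -0.03, 0.0, -0.0, 0.0]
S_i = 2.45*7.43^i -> [2.45, 18.2, 135.25, 1004.92, 7466.57]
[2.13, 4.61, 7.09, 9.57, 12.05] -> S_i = 2.13 + 2.48*i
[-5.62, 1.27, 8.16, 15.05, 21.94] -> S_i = -5.62 + 6.89*i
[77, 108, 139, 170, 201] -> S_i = 77 + 31*i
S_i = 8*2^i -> [8, 16, 32, 64, 128]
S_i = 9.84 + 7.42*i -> [9.84, 17.26, 24.68, 32.1, 39.52]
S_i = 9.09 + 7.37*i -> [9.09, 16.46, 23.83, 31.2, 38.57]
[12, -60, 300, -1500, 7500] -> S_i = 12*-5^i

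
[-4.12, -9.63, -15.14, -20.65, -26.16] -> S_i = -4.12 + -5.51*i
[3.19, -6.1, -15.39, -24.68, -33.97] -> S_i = 3.19 + -9.29*i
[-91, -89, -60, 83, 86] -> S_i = Random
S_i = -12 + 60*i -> [-12, 48, 108, 168, 228]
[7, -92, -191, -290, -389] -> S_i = 7 + -99*i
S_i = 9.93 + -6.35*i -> [9.93, 3.58, -2.77, -9.12, -15.47]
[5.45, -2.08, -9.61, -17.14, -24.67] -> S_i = 5.45 + -7.53*i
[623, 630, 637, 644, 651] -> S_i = 623 + 7*i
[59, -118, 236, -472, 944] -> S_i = 59*-2^i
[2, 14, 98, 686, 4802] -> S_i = 2*7^i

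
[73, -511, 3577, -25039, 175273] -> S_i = 73*-7^i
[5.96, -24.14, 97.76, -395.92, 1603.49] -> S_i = 5.96*(-4.05)^i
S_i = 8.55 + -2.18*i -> [8.55, 6.37, 4.19, 2.01, -0.17]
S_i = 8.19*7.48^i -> [8.19, 61.26, 458.23, 3427.59, 25638.36]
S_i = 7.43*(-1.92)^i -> [7.43, -14.27, 27.39, -52.59, 100.97]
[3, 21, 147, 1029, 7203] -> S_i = 3*7^i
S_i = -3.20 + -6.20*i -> [-3.2, -9.4, -15.6, -21.8, -28.0]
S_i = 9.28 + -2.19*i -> [9.28, 7.09, 4.9, 2.71, 0.52]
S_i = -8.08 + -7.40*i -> [-8.08, -15.48, -22.88, -30.28, -37.68]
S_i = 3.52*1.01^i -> [3.52, 3.56, 3.59, 3.63, 3.66]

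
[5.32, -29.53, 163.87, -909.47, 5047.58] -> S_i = 5.32*(-5.55)^i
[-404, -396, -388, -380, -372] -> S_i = -404 + 8*i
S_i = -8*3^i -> [-8, -24, -72, -216, -648]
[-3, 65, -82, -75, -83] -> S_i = Random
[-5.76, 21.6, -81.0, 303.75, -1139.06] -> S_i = -5.76*(-3.75)^i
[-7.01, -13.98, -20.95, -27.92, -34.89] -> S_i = -7.01 + -6.97*i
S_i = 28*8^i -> [28, 224, 1792, 14336, 114688]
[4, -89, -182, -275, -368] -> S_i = 4 + -93*i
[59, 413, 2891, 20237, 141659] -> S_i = 59*7^i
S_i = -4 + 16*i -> [-4, 12, 28, 44, 60]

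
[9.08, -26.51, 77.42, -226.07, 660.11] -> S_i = 9.08*(-2.92)^i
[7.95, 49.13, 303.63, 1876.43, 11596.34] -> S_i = 7.95*6.18^i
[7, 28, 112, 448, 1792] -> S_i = 7*4^i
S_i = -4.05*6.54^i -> [-4.05, -26.49, -173.22, -1132.89, -7409.11]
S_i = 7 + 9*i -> [7, 16, 25, 34, 43]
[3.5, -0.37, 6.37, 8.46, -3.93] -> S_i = Random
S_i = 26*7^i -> [26, 182, 1274, 8918, 62426]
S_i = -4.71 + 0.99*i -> [-4.71, -3.72, -2.73, -1.74, -0.75]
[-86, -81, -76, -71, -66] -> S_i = -86 + 5*i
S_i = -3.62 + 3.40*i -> [-3.62, -0.22, 3.18, 6.58, 9.98]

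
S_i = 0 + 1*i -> [0, 1, 2, 3, 4]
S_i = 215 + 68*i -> [215, 283, 351, 419, 487]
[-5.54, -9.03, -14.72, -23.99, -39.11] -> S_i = -5.54*1.63^i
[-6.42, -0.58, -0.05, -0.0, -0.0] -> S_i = -6.42*0.09^i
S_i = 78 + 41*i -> [78, 119, 160, 201, 242]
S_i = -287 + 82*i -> [-287, -205, -123, -41, 41]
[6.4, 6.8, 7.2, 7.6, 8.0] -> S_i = 6.40 + 0.40*i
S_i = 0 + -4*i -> [0, -4, -8, -12, -16]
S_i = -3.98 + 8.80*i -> [-3.98, 4.82, 13.62, 22.42, 31.22]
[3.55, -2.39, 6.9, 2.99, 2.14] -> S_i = Random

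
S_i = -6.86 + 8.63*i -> [-6.86, 1.77, 10.4, 19.03, 27.66]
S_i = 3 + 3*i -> [3, 6, 9, 12, 15]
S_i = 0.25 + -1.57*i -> [0.25, -1.32, -2.89, -4.46, -6.03]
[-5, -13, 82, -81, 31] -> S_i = Random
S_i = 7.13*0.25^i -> [7.13, 1.78, 0.45, 0.11, 0.03]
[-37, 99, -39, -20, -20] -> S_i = Random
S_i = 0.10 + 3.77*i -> [0.1, 3.87, 7.64, 11.41, 15.18]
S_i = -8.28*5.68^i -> [-8.28, -47.03, -267.13, -1517.31, -8618.34]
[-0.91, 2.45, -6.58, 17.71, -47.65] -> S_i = -0.91*(-2.69)^i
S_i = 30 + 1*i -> [30, 31, 32, 33, 34]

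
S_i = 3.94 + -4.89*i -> [3.94, -0.95, -5.84, -10.73, -15.62]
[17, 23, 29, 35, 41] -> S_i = 17 + 6*i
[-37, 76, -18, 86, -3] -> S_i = Random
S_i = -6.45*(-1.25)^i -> [-6.45, 8.06, -10.08, 12.6, -15.75]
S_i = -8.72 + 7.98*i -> [-8.72, -0.74, 7.24, 15.22, 23.2]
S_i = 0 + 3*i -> [0, 3, 6, 9, 12]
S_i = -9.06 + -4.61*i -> [-9.06, -13.67, -18.28, -22.89, -27.5]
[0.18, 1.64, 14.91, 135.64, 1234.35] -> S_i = 0.18*9.10^i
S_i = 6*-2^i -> [6, -12, 24, -48, 96]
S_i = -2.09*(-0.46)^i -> [-2.09, 0.96, -0.44, 0.2, -0.09]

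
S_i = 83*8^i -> [83, 664, 5312, 42496, 339968]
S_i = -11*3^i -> [-11, -33, -99, -297, -891]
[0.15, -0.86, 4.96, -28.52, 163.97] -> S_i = 0.15*(-5.75)^i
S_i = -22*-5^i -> [-22, 110, -550, 2750, -13750]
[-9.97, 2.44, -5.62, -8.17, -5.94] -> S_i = Random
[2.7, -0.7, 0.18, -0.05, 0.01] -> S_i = 2.70*(-0.26)^i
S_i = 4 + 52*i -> [4, 56, 108, 160, 212]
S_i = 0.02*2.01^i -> [0.02, 0.04, 0.08, 0.16, 0.33]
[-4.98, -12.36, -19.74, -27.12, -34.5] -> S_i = -4.98 + -7.38*i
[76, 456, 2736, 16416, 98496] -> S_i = 76*6^i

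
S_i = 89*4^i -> [89, 356, 1424, 5696, 22784]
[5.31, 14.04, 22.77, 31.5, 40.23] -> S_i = 5.31 + 8.73*i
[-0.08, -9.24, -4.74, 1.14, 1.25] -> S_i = Random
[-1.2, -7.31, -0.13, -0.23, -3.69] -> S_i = Random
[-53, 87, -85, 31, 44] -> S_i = Random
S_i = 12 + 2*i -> [12, 14, 16, 18, 20]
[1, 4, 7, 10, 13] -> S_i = 1 + 3*i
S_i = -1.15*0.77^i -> [-1.15, -0.89, -0.68, -0.53, -0.4]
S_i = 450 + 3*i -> [450, 453, 456, 459, 462]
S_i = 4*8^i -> [4, 32, 256, 2048, 16384]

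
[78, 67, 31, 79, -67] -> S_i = Random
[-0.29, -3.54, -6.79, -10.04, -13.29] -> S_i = -0.29 + -3.25*i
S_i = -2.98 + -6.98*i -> [-2.98, -9.96, -16.94, -23.92, -30.9]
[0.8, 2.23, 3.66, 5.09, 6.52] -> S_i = 0.80 + 1.43*i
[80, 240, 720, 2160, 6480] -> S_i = 80*3^i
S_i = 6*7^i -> [6, 42, 294, 2058, 14406]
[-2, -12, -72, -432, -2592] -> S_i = -2*6^i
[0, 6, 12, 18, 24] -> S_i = 0 + 6*i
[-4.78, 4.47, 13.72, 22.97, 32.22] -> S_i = -4.78 + 9.25*i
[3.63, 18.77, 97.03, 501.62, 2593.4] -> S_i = 3.63*5.17^i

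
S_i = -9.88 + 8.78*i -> [-9.88, -1.1, 7.68, 16.46, 25.24]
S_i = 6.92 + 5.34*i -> [6.92, 12.26, 17.6, 22.94, 28.28]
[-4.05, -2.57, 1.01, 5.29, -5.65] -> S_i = Random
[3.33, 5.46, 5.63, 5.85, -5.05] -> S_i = Random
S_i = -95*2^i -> [-95, -190, -380, -760, -1520]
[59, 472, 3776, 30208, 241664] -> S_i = 59*8^i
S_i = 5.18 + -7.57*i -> [5.18, -2.39, -9.96, -17.53, -25.1]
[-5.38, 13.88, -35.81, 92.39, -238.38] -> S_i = -5.38*(-2.58)^i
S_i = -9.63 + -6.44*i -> [-9.63, -16.07, -22.51, -28.95, -35.39]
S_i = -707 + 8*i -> [-707, -699, -691, -683, -675]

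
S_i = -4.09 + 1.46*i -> [-4.09, -2.63, -1.17, 0.29, 1.75]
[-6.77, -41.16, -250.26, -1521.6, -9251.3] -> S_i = -6.77*6.08^i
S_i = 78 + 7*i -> [78, 85, 92, 99, 106]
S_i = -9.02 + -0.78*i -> [-9.02, -9.8, -10.58, -11.36, -12.14]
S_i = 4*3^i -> [4, 12, 36, 108, 324]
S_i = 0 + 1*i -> [0, 1, 2, 3, 4]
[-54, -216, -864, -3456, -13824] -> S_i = -54*4^i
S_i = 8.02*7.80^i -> [8.02, 62.56, 487.94, 3805.91, 29686.07]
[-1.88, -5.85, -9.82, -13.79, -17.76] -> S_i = -1.88 + -3.97*i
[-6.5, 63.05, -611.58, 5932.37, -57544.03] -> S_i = -6.50*(-9.70)^i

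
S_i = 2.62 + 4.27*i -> [2.62, 6.89, 11.16, 15.43, 19.7]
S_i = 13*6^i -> [13, 78, 468, 2808, 16848]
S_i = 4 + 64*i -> [4, 68, 132, 196, 260]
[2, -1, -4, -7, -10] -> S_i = 2 + -3*i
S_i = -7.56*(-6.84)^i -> [-7.56, 51.71, -353.7, 2419.3, -16548.03]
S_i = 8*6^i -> [8, 48, 288, 1728, 10368]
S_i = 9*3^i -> [9, 27, 81, 243, 729]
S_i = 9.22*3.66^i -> [9.22, 33.75, 123.51, 452.04, 1654.46]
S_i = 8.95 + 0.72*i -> [8.95, 9.67, 10.39, 11.11, 11.83]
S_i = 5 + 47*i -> [5, 52, 99, 146, 193]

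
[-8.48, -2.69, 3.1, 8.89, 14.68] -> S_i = -8.48 + 5.79*i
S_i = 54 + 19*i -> [54, 73, 92, 111, 130]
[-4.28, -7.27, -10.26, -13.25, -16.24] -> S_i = -4.28 + -2.99*i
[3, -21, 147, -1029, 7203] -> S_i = 3*-7^i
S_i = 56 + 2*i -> [56, 58, 60, 62, 64]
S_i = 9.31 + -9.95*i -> [9.31, -0.64, -10.59, -20.54, -30.49]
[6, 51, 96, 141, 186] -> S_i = 6 + 45*i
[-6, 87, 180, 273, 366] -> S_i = -6 + 93*i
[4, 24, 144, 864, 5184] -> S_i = 4*6^i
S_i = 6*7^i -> [6, 42, 294, 2058, 14406]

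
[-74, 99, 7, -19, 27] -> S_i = Random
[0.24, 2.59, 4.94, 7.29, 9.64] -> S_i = 0.24 + 2.35*i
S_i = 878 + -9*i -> [878, 869, 860, 851, 842]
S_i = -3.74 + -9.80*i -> [-3.74, -13.54, -23.34, -33.14, -42.94]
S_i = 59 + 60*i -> [59, 119, 179, 239, 299]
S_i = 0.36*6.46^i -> [0.36, 2.33, 15.02, 97.05, 626.95]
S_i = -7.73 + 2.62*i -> [-7.73, -5.11, -2.49, 0.13, 2.75]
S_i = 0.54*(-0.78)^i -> [0.54, -0.42, 0.33, -0.26, 0.2]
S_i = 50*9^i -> [50, 450, 4050, 36450, 328050]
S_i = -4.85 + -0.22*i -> [-4.85, -5.07, -5.29, -5.51, -5.73]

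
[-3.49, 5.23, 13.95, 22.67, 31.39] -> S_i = -3.49 + 8.72*i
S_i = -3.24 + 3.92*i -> [-3.24, 0.68, 4.6, 8.52, 12.44]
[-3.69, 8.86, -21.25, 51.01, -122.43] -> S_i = -3.69*(-2.40)^i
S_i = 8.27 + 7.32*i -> [8.27, 15.59, 22.91, 30.23, 37.55]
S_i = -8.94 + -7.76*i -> [-8.94, -16.7, -24.46, -32.22, -39.98]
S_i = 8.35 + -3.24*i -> [8.35, 5.11, 1.87, -1.37, -4.61]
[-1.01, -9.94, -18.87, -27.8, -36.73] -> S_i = -1.01 + -8.93*i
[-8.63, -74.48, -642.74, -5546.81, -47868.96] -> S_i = -8.63*8.63^i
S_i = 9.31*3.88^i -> [9.31, 36.12, 140.16, 543.81, 2109.97]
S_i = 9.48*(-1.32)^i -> [9.48, -12.51, 16.52, -21.8, 28.78]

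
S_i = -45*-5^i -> [-45, 225, -1125, 5625, -28125]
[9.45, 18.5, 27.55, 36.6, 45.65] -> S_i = 9.45 + 9.05*i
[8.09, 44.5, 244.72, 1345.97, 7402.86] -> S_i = 8.09*5.50^i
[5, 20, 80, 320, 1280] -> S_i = 5*4^i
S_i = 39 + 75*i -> [39, 114, 189, 264, 339]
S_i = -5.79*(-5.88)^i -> [-5.79, 34.05, -200.19, 1177.09, -6921.3]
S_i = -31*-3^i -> [-31, 93, -279, 837, -2511]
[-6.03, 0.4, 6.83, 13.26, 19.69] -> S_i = -6.03 + 6.43*i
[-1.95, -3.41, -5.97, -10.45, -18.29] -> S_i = -1.95*1.75^i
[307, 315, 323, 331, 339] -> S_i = 307 + 8*i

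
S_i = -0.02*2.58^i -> [-0.02, -0.05, -0.13, -0.34, -0.89]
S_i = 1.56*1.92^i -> [1.56, 3.0, 5.75, 11.04, 21.2]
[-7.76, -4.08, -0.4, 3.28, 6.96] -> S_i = -7.76 + 3.68*i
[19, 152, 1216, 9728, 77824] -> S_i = 19*8^i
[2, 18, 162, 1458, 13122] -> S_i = 2*9^i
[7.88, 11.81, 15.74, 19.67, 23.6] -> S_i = 7.88 + 3.93*i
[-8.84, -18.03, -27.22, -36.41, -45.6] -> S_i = -8.84 + -9.19*i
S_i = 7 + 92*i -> [7, 99, 191, 283, 375]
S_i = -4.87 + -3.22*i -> [-4.87, -8.09, -11.31, -14.53, -17.75]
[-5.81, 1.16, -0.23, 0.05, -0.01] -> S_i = -5.81*(-0.20)^i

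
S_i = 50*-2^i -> [50, -100, 200, -400, 800]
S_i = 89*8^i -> [89, 712, 5696, 45568, 364544]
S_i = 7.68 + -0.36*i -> [7.68, 7.32, 6.96, 6.6, 6.24]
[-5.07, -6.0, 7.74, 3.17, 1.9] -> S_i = Random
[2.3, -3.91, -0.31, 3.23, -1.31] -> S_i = Random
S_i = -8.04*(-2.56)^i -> [-8.04, 20.58, -52.69, 134.89, -345.32]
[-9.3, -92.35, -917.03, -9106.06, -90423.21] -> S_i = -9.30*9.93^i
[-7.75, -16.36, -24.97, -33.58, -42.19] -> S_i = -7.75 + -8.61*i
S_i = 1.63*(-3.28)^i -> [1.63, -5.35, 17.54, -57.52, 188.66]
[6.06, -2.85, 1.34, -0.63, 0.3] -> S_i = 6.06*(-0.47)^i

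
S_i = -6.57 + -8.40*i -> [-6.57, -14.97, -23.37, -31.77, -40.17]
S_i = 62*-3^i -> [62, -186, 558, -1674, 5022]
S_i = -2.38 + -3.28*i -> [-2.38, -5.66, -8.94, -12.22, -15.5]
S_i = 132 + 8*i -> [132, 140, 148, 156, 164]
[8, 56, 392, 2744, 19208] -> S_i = 8*7^i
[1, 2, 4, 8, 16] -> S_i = 1*2^i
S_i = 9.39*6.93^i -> [9.39, 65.07, 450.95, 3125.11, 21657.01]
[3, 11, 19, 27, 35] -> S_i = 3 + 8*i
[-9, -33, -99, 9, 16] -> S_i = Random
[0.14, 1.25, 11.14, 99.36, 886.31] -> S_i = 0.14*8.92^i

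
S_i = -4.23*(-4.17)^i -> [-4.23, 17.64, -73.56, 306.72, -1279.04]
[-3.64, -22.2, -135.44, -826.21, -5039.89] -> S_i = -3.64*6.10^i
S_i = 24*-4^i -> [24, -96, 384, -1536, 6144]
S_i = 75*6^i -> [75, 450, 2700, 16200, 97200]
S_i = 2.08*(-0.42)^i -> [2.08, -0.87, 0.37, -0.15, 0.06]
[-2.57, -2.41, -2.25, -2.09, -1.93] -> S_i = -2.57 + 0.16*i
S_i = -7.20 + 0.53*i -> [-7.2, -6.67, -6.14, -5.61, -5.08]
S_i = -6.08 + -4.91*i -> [-6.08, -10.99, -15.9, -20.81, -25.72]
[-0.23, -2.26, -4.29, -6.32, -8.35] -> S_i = -0.23 + -2.03*i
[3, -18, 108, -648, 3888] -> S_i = 3*-6^i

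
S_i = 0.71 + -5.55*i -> [0.71, -4.84, -10.39, -15.94, -21.49]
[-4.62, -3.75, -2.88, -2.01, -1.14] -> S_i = -4.62 + 0.87*i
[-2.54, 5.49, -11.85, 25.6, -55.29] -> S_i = -2.54*(-2.16)^i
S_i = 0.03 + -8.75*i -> [0.03, -8.72, -17.47, -26.22, -34.97]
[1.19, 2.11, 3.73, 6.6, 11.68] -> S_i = 1.19*1.77^i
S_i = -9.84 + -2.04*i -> [-9.84, -11.88, -13.92, -15.96, -18.0]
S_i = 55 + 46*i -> [55, 101, 147, 193, 239]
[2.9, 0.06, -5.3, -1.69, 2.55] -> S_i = Random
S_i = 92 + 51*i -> [92, 143, 194, 245, 296]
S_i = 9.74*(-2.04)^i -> [9.74, -19.87, 40.53, -82.69, 168.69]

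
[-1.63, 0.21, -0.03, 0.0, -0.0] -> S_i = -1.63*(-0.13)^i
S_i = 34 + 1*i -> [34, 35, 36, 37, 38]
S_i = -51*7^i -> [-51, -357, -2499, -17493, -122451]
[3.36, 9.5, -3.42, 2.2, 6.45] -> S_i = Random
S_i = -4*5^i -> [-4, -20, -100, -500, -2500]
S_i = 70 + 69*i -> [70, 139, 208, 277, 346]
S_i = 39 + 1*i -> [39, 40, 41, 42, 43]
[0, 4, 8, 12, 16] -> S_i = 0 + 4*i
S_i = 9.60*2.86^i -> [9.6, 27.46, 78.52, 224.58, 642.3]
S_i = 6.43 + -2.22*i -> [6.43, 4.21, 1.99, -0.23, -2.45]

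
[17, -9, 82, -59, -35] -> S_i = Random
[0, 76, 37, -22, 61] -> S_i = Random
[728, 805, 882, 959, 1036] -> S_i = 728 + 77*i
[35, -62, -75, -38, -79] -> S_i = Random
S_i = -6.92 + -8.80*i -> [-6.92, -15.72, -24.52, -33.32, -42.12]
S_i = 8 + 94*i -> [8, 102, 196, 290, 384]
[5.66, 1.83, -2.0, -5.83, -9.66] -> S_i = 5.66 + -3.83*i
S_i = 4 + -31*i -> [4, -27, -58, -89, -120]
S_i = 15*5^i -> [15, 75, 375, 1875, 9375]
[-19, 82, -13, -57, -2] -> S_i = Random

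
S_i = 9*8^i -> [9, 72, 576, 4608, 36864]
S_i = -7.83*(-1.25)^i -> [-7.83, 9.79, -12.23, 15.29, -19.12]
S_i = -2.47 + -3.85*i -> [-2.47, -6.32, -10.17, -14.02, -17.87]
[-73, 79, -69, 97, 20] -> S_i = Random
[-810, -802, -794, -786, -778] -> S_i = -810 + 8*i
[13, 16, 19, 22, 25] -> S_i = 13 + 3*i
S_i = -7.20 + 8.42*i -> [-7.2, 1.22, 9.64, 18.06, 26.48]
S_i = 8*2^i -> [8, 16, 32, 64, 128]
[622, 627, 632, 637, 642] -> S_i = 622 + 5*i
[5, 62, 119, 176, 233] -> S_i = 5 + 57*i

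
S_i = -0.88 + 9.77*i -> [-0.88, 8.89, 18.66, 28.43, 38.2]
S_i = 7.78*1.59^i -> [7.78, 12.37, 19.67, 31.27, 49.72]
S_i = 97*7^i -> [97, 679, 4753, 33271, 232897]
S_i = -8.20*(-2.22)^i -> [-8.2, 18.2, -40.41, 89.72, -199.17]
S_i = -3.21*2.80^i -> [-3.21, -8.99, -25.17, -70.47, -197.3]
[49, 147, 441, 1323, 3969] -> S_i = 49*3^i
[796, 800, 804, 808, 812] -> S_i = 796 + 4*i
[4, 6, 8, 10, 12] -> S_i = 4 + 2*i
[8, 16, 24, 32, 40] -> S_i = 8 + 8*i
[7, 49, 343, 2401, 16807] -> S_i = 7*7^i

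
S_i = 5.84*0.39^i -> [5.84, 2.28, 0.89, 0.35, 0.14]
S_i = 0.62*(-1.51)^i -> [0.62, -0.94, 1.41, -2.13, 3.22]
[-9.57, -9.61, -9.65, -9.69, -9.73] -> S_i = -9.57 + -0.04*i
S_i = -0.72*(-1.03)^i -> [-0.72, 0.74, -0.76, 0.79, -0.81]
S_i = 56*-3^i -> [56, -168, 504, -1512, 4536]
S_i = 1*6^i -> [1, 6, 36, 216, 1296]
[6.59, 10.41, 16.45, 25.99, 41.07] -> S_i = 6.59*1.58^i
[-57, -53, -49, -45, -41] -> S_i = -57 + 4*i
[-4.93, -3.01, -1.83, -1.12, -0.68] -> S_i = -4.93*0.61^i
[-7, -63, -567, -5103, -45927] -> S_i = -7*9^i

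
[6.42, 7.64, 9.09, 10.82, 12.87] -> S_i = 6.42*1.19^i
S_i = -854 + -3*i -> [-854, -857, -860, -863, -866]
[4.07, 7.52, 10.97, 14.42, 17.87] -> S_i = 4.07 + 3.45*i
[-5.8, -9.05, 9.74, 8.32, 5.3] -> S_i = Random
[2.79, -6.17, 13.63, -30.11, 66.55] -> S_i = 2.79*(-2.21)^i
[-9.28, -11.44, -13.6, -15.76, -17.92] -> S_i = -9.28 + -2.16*i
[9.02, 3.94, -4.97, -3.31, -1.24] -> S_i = Random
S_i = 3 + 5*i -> [3, 8, 13, 18, 23]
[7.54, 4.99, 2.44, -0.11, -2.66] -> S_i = 7.54 + -2.55*i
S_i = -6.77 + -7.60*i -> [-6.77, -14.37, -21.97, -29.57, -37.17]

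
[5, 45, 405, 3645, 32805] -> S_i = 5*9^i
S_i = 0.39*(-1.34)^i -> [0.39, -0.52, 0.7, -0.94, 1.26]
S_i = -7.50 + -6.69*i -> [-7.5, -14.19, -20.88, -27.57, -34.26]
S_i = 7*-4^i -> [7, -28, 112, -448, 1792]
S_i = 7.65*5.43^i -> [7.65, 41.54, 225.56, 1224.79, 6650.6]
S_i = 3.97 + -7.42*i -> [3.97, -3.45, -10.87, -18.29, -25.71]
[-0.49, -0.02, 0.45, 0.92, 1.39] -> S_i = -0.49 + 0.47*i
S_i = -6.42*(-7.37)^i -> [-6.42, 47.32, -348.71, 2570.03, -18941.09]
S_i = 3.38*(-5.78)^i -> [3.38, -19.54, 112.92, -652.68, 3772.49]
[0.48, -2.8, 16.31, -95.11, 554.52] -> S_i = 0.48*(-5.83)^i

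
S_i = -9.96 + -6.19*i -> [-9.96, -16.15, -22.34, -28.53, -34.72]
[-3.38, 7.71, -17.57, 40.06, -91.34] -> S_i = -3.38*(-2.28)^i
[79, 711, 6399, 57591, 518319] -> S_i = 79*9^i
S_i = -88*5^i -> [-88, -440, -2200, -11000, -55000]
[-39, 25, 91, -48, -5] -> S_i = Random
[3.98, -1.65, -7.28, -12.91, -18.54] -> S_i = 3.98 + -5.63*i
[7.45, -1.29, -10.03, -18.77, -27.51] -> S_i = 7.45 + -8.74*i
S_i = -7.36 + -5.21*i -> [-7.36, -12.57, -17.78, -22.99, -28.2]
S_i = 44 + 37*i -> [44, 81, 118, 155, 192]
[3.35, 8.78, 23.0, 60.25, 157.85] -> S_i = 3.35*2.62^i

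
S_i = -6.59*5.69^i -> [-6.59, -37.5, -213.36, -1214.01, -6907.72]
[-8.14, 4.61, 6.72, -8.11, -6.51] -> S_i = Random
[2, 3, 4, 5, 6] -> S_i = 2 + 1*i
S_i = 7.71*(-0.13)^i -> [7.71, -1.0, 0.13, -0.02, 0.0]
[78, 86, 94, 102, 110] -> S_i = 78 + 8*i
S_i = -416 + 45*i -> [-416, -371, -326, -281, -236]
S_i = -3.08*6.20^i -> [-3.08, -19.1, -118.4, -734.05, -4551.11]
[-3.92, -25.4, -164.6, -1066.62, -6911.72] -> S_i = -3.92*6.48^i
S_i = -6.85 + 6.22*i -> [-6.85, -0.63, 5.59, 11.81, 18.03]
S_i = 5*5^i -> [5, 25, 125, 625, 3125]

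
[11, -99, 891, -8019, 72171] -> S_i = 11*-9^i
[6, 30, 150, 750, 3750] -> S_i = 6*5^i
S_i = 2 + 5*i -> [2, 7, 12, 17, 22]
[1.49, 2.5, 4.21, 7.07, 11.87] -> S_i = 1.49*1.68^i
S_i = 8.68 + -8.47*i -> [8.68, 0.21, -8.26, -16.73, -25.2]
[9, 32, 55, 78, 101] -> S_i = 9 + 23*i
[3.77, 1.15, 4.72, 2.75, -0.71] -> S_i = Random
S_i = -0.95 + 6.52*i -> [-0.95, 5.57, 12.09, 18.61, 25.13]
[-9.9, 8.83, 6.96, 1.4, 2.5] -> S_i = Random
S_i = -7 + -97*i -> [-7, -104, -201, -298, -395]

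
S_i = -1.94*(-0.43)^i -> [-1.94, 0.83, -0.36, 0.15, -0.07]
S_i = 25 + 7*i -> [25, 32, 39, 46, 53]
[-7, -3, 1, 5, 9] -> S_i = -7 + 4*i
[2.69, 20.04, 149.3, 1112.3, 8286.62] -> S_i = 2.69*7.45^i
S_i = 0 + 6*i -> [0, 6, 12, 18, 24]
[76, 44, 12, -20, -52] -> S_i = 76 + -32*i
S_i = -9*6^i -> [-9, -54, -324, -1944, -11664]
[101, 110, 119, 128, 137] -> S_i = 101 + 9*i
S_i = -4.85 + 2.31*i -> [-4.85, -2.54, -0.23, 2.08, 4.39]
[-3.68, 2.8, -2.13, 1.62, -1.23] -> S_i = -3.68*(-0.76)^i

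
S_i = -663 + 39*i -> [-663, -624, -585, -546, -507]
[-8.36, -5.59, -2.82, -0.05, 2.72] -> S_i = -8.36 + 2.77*i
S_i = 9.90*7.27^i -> [9.9, 71.97, 523.24, 3803.98, 27654.95]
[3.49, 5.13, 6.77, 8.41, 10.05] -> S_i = 3.49 + 1.64*i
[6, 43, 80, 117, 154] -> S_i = 6 + 37*i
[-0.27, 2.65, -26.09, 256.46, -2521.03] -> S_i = -0.27*(-9.83)^i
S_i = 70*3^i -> [70, 210, 630, 1890, 5670]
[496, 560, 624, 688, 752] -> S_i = 496 + 64*i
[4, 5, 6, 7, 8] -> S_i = 4 + 1*i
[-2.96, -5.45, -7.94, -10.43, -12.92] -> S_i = -2.96 + -2.49*i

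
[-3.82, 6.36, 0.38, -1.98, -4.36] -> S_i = Random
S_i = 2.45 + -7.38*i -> [2.45, -4.93, -12.31, -19.69, -27.07]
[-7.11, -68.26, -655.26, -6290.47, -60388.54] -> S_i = -7.11*9.60^i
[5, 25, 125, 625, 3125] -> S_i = 5*5^i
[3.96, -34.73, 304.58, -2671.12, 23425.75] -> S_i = 3.96*(-8.77)^i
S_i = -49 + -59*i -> [-49, -108, -167, -226, -285]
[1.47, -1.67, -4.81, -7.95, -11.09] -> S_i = 1.47 + -3.14*i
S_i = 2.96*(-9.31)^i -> [2.96, -27.56, 256.56, -2388.59, 22237.73]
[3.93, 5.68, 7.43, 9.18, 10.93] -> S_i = 3.93 + 1.75*i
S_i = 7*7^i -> [7, 49, 343, 2401, 16807]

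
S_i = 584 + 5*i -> [584, 589, 594, 599, 604]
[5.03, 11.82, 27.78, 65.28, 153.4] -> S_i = 5.03*2.35^i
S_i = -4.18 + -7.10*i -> [-4.18, -11.28, -18.38, -25.48, -32.58]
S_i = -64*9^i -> [-64, -576, -5184, -46656, -419904]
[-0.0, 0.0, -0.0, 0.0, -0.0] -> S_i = -0.00*(-2.40)^i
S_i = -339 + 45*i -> [-339, -294, -249, -204, -159]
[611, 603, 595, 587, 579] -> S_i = 611 + -8*i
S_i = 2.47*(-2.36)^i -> [2.47, -5.83, 13.76, -32.47, 76.62]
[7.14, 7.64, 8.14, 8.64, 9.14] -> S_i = 7.14 + 0.50*i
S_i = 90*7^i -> [90, 630, 4410, 30870, 216090]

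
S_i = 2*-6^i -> [2, -12, 72, -432, 2592]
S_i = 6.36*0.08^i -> [6.36, 0.51, 0.04, 0.0, 0.0]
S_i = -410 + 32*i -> [-410, -378, -346, -314, -282]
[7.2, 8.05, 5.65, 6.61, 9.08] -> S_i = Random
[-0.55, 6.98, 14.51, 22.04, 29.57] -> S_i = -0.55 + 7.53*i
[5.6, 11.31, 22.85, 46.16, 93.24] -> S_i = 5.60*2.02^i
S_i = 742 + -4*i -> [742, 738, 734, 730, 726]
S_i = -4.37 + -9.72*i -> [-4.37, -14.09, -23.81, -33.53, -43.25]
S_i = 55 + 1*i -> [55, 56, 57, 58, 59]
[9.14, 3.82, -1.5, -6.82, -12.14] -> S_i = 9.14 + -5.32*i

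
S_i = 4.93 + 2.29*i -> [4.93, 7.22, 9.51, 11.8, 14.09]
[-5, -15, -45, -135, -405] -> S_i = -5*3^i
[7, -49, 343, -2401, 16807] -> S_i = 7*-7^i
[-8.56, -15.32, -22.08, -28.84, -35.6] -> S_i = -8.56 + -6.76*i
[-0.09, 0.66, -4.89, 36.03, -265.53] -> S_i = -0.09*(-7.37)^i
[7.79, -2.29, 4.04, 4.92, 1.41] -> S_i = Random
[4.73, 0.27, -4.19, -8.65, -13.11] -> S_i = 4.73 + -4.46*i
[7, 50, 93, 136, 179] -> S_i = 7 + 43*i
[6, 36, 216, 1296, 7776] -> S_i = 6*6^i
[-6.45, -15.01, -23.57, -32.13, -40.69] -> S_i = -6.45 + -8.56*i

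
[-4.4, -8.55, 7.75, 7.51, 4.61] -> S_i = Random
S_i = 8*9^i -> [8, 72, 648, 5832, 52488]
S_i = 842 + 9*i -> [842, 851, 860, 869, 878]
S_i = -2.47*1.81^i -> [-2.47, -4.47, -8.09, -14.65, -26.51]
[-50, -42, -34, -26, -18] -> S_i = -50 + 8*i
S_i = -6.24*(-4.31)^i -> [-6.24, 26.89, -115.91, 499.59, -2153.25]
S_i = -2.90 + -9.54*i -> [-2.9, -12.44, -21.98, -31.52, -41.06]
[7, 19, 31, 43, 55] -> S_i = 7 + 12*i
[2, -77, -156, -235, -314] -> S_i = 2 + -79*i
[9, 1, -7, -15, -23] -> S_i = 9 + -8*i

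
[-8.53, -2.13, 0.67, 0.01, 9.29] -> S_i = Random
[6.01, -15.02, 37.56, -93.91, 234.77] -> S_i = 6.01*(-2.50)^i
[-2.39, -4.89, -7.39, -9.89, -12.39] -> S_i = -2.39 + -2.50*i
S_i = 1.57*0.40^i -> [1.57, 0.63, 0.25, 0.1, 0.04]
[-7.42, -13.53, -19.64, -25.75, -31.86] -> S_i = -7.42 + -6.11*i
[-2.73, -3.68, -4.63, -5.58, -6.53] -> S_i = -2.73 + -0.95*i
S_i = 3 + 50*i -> [3, 53, 103, 153, 203]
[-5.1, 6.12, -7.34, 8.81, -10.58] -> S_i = -5.10*(-1.20)^i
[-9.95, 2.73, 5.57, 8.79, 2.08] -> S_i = Random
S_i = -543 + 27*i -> [-543, -516, -489, -462, -435]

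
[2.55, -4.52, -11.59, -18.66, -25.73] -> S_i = 2.55 + -7.07*i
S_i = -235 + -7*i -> [-235, -242, -249, -256, -263]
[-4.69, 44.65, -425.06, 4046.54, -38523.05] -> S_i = -4.69*(-9.52)^i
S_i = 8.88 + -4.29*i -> [8.88, 4.59, 0.3, -3.99, -8.28]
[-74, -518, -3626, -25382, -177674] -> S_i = -74*7^i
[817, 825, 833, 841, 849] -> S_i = 817 + 8*i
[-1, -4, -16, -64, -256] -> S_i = -1*4^i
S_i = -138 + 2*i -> [-138, -136, -134, -132, -130]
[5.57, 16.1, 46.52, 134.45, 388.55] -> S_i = 5.57*2.89^i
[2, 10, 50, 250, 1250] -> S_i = 2*5^i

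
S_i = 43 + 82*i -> [43, 125, 207, 289, 371]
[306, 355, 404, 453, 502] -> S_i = 306 + 49*i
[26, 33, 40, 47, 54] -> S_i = 26 + 7*i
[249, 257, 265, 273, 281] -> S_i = 249 + 8*i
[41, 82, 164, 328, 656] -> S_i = 41*2^i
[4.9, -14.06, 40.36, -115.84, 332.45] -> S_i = 4.90*(-2.87)^i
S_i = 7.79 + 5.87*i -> [7.79, 13.66, 19.53, 25.4, 31.27]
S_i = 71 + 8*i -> [71, 79, 87, 95, 103]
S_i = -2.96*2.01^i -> [-2.96, -5.95, -11.96, -24.04, -48.31]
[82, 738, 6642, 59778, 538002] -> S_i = 82*9^i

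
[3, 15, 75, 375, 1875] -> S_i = 3*5^i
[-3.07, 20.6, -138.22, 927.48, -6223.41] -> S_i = -3.07*(-6.71)^i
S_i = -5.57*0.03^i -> [-5.57, -0.17, -0.01, -0.0, -0.0]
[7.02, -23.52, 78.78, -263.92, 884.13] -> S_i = 7.02*(-3.35)^i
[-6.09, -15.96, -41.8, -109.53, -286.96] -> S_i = -6.09*2.62^i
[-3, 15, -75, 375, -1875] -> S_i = -3*-5^i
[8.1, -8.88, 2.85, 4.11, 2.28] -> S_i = Random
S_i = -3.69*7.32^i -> [-3.69, -27.01, -197.72, -1447.3, -10594.26]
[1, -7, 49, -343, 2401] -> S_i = 1*-7^i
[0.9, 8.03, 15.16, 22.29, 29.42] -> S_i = 0.90 + 7.13*i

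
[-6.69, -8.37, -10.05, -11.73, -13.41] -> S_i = -6.69 + -1.68*i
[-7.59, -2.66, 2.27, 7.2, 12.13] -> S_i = -7.59 + 4.93*i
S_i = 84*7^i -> [84, 588, 4116, 28812, 201684]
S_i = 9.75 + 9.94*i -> [9.75, 19.69, 29.63, 39.57, 49.51]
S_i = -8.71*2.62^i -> [-8.71, -22.82, -59.79, -156.65, -410.42]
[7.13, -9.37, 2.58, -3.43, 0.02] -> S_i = Random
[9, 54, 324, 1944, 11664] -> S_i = 9*6^i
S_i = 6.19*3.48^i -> [6.19, 21.54, 74.96, 260.87, 907.84]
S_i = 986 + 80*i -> [986, 1066, 1146, 1226, 1306]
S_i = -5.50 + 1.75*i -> [-5.5, -3.75, -2.0, -0.25, 1.5]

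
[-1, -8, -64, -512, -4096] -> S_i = -1*8^i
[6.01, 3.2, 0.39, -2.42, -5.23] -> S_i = 6.01 + -2.81*i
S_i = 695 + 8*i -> [695, 703, 711, 719, 727]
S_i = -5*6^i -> [-5, -30, -180, -1080, -6480]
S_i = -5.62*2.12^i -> [-5.62, -11.91, -25.26, -53.55, -113.52]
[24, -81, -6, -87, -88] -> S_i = Random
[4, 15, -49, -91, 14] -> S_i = Random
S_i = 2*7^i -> [2, 14, 98, 686, 4802]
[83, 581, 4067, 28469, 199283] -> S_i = 83*7^i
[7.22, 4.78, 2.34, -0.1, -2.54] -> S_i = 7.22 + -2.44*i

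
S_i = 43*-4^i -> [43, -172, 688, -2752, 11008]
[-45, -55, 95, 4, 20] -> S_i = Random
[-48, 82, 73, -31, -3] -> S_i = Random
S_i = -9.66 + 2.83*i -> [-9.66, -6.83, -4.0, -1.17, 1.66]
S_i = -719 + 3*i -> [-719, -716, -713, -710, -707]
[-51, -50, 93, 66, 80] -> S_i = Random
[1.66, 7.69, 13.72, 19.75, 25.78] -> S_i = 1.66 + 6.03*i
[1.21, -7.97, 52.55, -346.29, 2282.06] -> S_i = 1.21*(-6.59)^i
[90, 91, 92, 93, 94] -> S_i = 90 + 1*i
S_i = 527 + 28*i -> [527, 555, 583, 611, 639]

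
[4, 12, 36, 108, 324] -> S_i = 4*3^i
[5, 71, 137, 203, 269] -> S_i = 5 + 66*i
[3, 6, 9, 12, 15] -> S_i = 3 + 3*i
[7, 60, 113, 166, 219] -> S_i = 7 + 53*i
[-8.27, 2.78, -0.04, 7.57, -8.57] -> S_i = Random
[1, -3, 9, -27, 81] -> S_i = 1*-3^i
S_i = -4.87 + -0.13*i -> [-4.87, -5.0, -5.13, -5.26, -5.39]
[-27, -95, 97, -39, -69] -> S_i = Random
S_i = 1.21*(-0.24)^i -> [1.21, -0.29, 0.07, -0.02, 0.0]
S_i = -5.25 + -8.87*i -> [-5.25, -14.12, -22.99, -31.86, -40.73]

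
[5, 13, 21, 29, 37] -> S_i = 5 + 8*i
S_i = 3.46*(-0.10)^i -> [3.46, -0.35, 0.03, -0.0, 0.0]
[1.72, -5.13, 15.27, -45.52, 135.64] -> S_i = 1.72*(-2.98)^i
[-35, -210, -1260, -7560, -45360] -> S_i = -35*6^i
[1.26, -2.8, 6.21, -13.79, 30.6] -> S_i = 1.26*(-2.22)^i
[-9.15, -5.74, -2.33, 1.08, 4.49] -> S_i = -9.15 + 3.41*i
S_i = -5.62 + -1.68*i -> [-5.62, -7.3, -8.98, -10.66, -12.34]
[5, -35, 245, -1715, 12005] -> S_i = 5*-7^i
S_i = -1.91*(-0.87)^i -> [-1.91, 1.66, -1.45, 1.26, -1.09]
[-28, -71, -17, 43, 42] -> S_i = Random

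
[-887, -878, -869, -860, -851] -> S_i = -887 + 9*i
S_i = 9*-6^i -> [9, -54, 324, -1944, 11664]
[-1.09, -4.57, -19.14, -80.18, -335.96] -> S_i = -1.09*4.19^i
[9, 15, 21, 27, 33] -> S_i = 9 + 6*i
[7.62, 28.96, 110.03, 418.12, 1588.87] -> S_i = 7.62*3.80^i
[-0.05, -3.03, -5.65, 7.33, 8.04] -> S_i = Random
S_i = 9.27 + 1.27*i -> [9.27, 10.54, 11.81, 13.08, 14.35]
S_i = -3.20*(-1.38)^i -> [-3.2, 4.42, -6.09, 8.41, -11.61]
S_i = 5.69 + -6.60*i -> [5.69, -0.91, -7.51, -14.11, -20.71]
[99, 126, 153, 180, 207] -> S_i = 99 + 27*i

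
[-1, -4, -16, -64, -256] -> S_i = -1*4^i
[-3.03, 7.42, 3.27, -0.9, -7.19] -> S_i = Random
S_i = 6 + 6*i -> [6, 12, 18, 24, 30]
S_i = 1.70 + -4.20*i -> [1.7, -2.5, -6.7, -10.9, -15.1]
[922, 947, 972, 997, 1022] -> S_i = 922 + 25*i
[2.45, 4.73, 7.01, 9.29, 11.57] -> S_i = 2.45 + 2.28*i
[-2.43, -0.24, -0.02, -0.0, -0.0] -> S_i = -2.43*0.10^i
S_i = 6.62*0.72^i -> [6.62, 4.77, 3.43, 2.47, 1.78]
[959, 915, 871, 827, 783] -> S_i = 959 + -44*i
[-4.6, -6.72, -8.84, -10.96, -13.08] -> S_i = -4.60 + -2.12*i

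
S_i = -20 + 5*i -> [-20, -15, -10, -5, 0]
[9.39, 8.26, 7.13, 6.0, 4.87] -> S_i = 9.39 + -1.13*i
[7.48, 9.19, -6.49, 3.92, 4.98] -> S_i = Random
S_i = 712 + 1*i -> [712, 713, 714, 715, 716]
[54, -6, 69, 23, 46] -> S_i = Random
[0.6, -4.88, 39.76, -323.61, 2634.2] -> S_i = 0.60*(-8.14)^i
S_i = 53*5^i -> [53, 265, 1325, 6625, 33125]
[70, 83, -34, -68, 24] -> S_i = Random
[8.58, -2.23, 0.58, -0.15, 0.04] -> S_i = 8.58*(-0.26)^i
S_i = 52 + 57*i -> [52, 109, 166, 223, 280]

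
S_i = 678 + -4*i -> [678, 674, 670, 666, 662]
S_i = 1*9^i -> [1, 9, 81, 729, 6561]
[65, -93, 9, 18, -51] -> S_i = Random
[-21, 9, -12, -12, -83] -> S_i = Random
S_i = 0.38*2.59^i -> [0.38, 0.98, 2.55, 6.6, 17.1]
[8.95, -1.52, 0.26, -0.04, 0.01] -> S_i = 8.95*(-0.17)^i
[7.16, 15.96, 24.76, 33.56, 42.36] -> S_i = 7.16 + 8.80*i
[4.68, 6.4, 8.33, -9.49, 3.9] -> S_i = Random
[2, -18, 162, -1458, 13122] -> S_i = 2*-9^i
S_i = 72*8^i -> [72, 576, 4608, 36864, 294912]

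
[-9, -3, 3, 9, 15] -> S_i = -9 + 6*i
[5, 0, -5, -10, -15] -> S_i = 5 + -5*i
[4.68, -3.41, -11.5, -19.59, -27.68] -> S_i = 4.68 + -8.09*i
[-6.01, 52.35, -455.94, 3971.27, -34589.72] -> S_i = -6.01*(-8.71)^i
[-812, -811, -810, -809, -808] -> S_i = -812 + 1*i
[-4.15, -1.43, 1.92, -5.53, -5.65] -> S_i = Random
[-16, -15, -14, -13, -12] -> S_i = -16 + 1*i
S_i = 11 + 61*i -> [11, 72, 133, 194, 255]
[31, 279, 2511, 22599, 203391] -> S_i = 31*9^i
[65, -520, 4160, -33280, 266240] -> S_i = 65*-8^i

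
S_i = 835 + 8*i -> [835, 843, 851, 859, 867]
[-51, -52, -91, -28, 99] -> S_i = Random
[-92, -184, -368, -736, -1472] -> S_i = -92*2^i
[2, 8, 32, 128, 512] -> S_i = 2*4^i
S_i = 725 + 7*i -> [725, 732, 739, 746, 753]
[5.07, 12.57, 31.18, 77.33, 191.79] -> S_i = 5.07*2.48^i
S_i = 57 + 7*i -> [57, 64, 71, 78, 85]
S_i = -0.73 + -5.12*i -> [-0.73, -5.85, -10.97, -16.09, -21.21]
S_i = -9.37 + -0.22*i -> [-9.37, -9.59, -9.81, -10.03, -10.25]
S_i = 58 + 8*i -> [58, 66, 74, 82, 90]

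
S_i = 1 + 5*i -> [1, 6, 11, 16, 21]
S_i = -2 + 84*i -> [-2, 82, 166, 250, 334]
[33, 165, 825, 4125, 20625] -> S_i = 33*5^i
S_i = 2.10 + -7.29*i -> [2.1, -5.19, -12.48, -19.77, -27.06]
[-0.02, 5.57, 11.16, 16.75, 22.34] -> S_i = -0.02 + 5.59*i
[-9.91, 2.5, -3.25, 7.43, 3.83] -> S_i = Random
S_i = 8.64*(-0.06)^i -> [8.64, -0.52, 0.03, -0.0, 0.0]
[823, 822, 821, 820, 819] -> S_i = 823 + -1*i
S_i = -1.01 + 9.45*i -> [-1.01, 8.44, 17.89, 27.34, 36.79]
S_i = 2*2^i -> [2, 4, 8, 16, 32]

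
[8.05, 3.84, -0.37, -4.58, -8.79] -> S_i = 8.05 + -4.21*i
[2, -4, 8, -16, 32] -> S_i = 2*-2^i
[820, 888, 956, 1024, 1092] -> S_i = 820 + 68*i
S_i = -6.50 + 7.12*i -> [-6.5, 0.62, 7.74, 14.86, 21.98]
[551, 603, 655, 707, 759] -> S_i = 551 + 52*i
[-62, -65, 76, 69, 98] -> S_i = Random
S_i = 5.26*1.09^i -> [5.26, 5.73, 6.25, 6.81, 7.42]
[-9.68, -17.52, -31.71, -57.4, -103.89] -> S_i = -9.68*1.81^i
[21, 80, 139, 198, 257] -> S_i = 21 + 59*i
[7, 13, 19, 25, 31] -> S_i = 7 + 6*i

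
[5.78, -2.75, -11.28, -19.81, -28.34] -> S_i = 5.78 + -8.53*i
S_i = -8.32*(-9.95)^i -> [-8.32, 82.78, -823.7, 8195.82, -81548.44]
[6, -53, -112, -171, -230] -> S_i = 6 + -59*i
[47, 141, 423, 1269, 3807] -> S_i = 47*3^i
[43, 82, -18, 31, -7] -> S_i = Random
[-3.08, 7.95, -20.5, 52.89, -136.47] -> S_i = -3.08*(-2.58)^i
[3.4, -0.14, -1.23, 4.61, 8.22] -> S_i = Random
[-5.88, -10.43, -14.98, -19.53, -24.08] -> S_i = -5.88 + -4.55*i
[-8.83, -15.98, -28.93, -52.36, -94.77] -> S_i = -8.83*1.81^i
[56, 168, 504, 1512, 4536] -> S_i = 56*3^i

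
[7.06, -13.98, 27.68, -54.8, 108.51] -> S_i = 7.06*(-1.98)^i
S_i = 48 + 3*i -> [48, 51, 54, 57, 60]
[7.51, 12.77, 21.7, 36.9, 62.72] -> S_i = 7.51*1.70^i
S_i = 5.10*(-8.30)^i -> [5.1, -42.33, 351.34, -2916.11, 24203.74]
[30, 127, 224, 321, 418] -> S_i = 30 + 97*i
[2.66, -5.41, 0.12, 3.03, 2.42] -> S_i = Random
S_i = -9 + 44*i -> [-9, 35, 79, 123, 167]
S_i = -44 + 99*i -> [-44, 55, 154, 253, 352]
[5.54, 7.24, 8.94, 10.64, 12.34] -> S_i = 5.54 + 1.70*i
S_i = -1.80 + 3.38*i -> [-1.8, 1.58, 4.96, 8.34, 11.72]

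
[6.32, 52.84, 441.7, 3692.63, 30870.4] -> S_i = 6.32*8.36^i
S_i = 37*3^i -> [37, 111, 333, 999, 2997]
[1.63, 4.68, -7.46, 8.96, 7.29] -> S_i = Random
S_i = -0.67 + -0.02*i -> [-0.67, -0.69, -0.71, -0.73, -0.75]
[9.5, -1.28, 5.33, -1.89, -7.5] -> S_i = Random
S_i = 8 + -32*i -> [8, -24, -56, -88, -120]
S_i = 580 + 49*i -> [580, 629, 678, 727, 776]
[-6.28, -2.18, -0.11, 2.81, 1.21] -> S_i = Random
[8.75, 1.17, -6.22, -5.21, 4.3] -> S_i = Random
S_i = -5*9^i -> [-5, -45, -405, -3645, -32805]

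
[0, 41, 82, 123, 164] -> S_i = 0 + 41*i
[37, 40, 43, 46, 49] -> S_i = 37 + 3*i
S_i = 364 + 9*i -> [364, 373, 382, 391, 400]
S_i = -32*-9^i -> [-32, 288, -2592, 23328, -209952]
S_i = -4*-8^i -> [-4, 32, -256, 2048, -16384]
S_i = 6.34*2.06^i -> [6.34, 13.06, 26.9, 55.42, 114.17]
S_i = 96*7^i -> [96, 672, 4704, 32928, 230496]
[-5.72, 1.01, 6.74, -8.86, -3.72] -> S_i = Random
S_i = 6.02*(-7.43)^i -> [6.02, -44.73, 332.33, -2469.24, 18346.44]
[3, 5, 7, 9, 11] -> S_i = 3 + 2*i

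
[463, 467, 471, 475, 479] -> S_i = 463 + 4*i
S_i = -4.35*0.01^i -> [-4.35, -0.04, -0.0, -0.0, -0.0]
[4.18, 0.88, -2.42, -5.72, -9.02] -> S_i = 4.18 + -3.30*i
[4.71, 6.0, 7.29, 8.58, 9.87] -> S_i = 4.71 + 1.29*i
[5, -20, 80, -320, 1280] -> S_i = 5*-4^i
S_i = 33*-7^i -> [33, -231, 1617, -11319, 79233]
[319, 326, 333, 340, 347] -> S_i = 319 + 7*i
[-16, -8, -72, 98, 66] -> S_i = Random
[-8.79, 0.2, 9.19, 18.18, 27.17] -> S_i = -8.79 + 8.99*i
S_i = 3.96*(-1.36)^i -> [3.96, -5.39, 7.32, -9.96, 13.55]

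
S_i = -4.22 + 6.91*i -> [-4.22, 2.69, 9.6, 16.51, 23.42]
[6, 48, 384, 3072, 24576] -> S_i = 6*8^i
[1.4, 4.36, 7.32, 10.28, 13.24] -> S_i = 1.40 + 2.96*i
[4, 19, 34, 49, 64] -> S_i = 4 + 15*i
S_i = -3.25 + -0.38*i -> [-3.25, -3.63, -4.01, -4.39, -4.77]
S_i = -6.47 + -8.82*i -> [-6.47, -15.29, -24.11, -32.93, -41.75]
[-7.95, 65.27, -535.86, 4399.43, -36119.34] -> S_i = -7.95*(-8.21)^i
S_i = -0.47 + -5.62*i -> [-0.47, -6.09, -11.71, -17.33, -22.95]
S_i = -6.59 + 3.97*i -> [-6.59, -2.62, 1.35, 5.32, 9.29]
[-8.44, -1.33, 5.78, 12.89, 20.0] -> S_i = -8.44 + 7.11*i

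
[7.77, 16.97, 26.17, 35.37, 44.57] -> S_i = 7.77 + 9.20*i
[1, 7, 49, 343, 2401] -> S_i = 1*7^i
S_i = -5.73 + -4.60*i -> [-5.73, -10.33, -14.93, -19.53, -24.13]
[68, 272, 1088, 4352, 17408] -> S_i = 68*4^i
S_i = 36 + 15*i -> [36, 51, 66, 81, 96]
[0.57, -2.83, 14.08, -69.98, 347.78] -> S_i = 0.57*(-4.97)^i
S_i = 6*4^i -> [6, 24, 96, 384, 1536]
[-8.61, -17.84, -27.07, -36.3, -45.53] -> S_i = -8.61 + -9.23*i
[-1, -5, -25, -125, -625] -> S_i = -1*5^i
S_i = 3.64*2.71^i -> [3.64, 9.86, 26.73, 72.45, 196.33]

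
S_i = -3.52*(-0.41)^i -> [-3.52, 1.44, -0.59, 0.24, -0.1]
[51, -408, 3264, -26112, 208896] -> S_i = 51*-8^i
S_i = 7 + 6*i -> [7, 13, 19, 25, 31]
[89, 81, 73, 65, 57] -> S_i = 89 + -8*i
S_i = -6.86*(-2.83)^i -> [-6.86, 19.41, -54.94, 155.48, -440.02]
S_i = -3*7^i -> [-3, -21, -147, -1029, -7203]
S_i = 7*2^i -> [7, 14, 28, 56, 112]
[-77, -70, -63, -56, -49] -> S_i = -77 + 7*i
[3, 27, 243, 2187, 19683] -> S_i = 3*9^i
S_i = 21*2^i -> [21, 42, 84, 168, 336]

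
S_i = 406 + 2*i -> [406, 408, 410, 412, 414]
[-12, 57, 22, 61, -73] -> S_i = Random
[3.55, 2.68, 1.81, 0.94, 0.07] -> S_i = 3.55 + -0.87*i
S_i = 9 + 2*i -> [9, 11, 13, 15, 17]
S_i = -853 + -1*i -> [-853, -854, -855, -856, -857]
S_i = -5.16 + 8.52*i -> [-5.16, 3.36, 11.88, 20.4, 28.92]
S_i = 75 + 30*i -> [75, 105, 135, 165, 195]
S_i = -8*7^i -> [-8, -56, -392, -2744, -19208]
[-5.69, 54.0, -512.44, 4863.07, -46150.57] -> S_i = -5.69*(-9.49)^i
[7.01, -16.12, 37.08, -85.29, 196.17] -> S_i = 7.01*(-2.30)^i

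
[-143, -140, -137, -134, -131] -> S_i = -143 + 3*i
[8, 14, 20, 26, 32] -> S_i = 8 + 6*i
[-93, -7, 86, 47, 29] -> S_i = Random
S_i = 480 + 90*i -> [480, 570, 660, 750, 840]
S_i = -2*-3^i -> [-2, 6, -18, 54, -162]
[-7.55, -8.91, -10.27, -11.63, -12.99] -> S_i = -7.55 + -1.36*i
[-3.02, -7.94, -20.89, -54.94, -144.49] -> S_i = -3.02*2.63^i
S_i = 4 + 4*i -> [4, 8, 12, 16, 20]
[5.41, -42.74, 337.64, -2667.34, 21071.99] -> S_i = 5.41*(-7.90)^i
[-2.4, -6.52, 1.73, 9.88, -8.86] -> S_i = Random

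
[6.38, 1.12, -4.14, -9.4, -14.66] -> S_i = 6.38 + -5.26*i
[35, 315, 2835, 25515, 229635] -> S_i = 35*9^i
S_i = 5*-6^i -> [5, -30, 180, -1080, 6480]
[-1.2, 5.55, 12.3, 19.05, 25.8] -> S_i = -1.20 + 6.75*i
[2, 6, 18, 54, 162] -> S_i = 2*3^i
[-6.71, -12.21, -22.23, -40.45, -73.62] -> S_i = -6.71*1.82^i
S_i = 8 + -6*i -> [8, 2, -4, -10, -16]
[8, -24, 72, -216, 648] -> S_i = 8*-3^i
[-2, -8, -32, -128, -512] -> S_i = -2*4^i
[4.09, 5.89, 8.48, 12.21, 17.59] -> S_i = 4.09*1.44^i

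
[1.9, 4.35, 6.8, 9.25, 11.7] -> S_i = 1.90 + 2.45*i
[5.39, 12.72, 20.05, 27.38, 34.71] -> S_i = 5.39 + 7.33*i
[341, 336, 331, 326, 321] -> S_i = 341 + -5*i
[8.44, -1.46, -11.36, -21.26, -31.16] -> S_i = 8.44 + -9.90*i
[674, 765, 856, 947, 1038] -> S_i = 674 + 91*i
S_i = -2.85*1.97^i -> [-2.85, -5.61, -11.06, -21.79, -42.92]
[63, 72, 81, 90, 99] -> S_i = 63 + 9*i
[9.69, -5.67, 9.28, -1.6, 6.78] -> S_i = Random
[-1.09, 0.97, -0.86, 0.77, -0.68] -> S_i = -1.09*(-0.89)^i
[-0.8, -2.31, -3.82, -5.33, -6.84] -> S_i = -0.80 + -1.51*i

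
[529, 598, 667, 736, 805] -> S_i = 529 + 69*i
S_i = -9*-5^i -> [-9, 45, -225, 1125, -5625]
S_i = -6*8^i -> [-6, -48, -384, -3072, -24576]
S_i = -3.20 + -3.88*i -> [-3.2, -7.08, -10.96, -14.84, -18.72]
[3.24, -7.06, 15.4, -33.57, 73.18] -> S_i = 3.24*(-2.18)^i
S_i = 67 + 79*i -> [67, 146, 225, 304, 383]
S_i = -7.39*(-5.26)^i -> [-7.39, 38.87, -204.46, 1075.48, -5657.02]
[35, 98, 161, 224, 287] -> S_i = 35 + 63*i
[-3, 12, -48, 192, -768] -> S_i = -3*-4^i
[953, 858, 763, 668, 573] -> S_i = 953 + -95*i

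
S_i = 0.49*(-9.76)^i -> [0.49, -4.78, 46.68, -455.56, 4446.27]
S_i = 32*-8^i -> [32, -256, 2048, -16384, 131072]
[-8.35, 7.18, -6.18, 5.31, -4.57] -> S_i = -8.35*(-0.86)^i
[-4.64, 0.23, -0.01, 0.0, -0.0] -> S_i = -4.64*(-0.05)^i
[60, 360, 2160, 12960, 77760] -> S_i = 60*6^i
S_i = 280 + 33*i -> [280, 313, 346, 379, 412]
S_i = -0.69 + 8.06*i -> [-0.69, 7.37, 15.43, 23.49, 31.55]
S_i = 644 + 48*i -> [644, 692, 740, 788, 836]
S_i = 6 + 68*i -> [6, 74, 142, 210, 278]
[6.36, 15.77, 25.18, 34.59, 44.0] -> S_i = 6.36 + 9.41*i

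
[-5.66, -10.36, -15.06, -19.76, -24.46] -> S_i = -5.66 + -4.70*i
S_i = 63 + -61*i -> [63, 2, -59, -120, -181]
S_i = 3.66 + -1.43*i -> [3.66, 2.23, 0.8, -0.63, -2.06]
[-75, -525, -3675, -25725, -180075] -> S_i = -75*7^i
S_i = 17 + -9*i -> [17, 8, -1, -10, -19]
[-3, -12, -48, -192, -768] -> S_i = -3*4^i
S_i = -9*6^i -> [-9, -54, -324, -1944, -11664]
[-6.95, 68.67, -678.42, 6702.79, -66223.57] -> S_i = -6.95*(-9.88)^i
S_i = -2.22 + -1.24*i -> [-2.22, -3.46, -4.7, -5.94, -7.18]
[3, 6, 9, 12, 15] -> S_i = 3 + 3*i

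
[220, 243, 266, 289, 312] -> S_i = 220 + 23*i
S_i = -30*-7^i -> [-30, 210, -1470, 10290, -72030]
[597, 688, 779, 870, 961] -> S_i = 597 + 91*i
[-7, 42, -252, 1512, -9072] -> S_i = -7*-6^i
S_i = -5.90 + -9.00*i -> [-5.9, -14.9, -23.9, -32.9, -41.9]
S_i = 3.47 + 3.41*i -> [3.47, 6.88, 10.29, 13.7, 17.11]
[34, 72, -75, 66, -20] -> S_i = Random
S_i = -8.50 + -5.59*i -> [-8.5, -14.09, -19.68, -25.27, -30.86]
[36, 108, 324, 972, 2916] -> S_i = 36*3^i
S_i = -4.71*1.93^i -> [-4.71, -9.09, -17.54, -33.86, -65.35]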